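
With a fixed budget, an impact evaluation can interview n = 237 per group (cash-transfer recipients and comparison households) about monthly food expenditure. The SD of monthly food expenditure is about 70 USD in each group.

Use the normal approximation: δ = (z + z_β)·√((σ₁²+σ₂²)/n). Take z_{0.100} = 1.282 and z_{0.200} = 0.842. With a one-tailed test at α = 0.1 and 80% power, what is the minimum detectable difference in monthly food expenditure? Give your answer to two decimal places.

δ = (z_α + z_β) · √((σ₁²+σ₂²)/n)
  = (1.282 + 0.842) · √(9800/237)
  = 2.124 · √41.3502
  = 2.124 · 6.4304
  = 13.6582

Minimum detectable difference ≈ 13.66 USD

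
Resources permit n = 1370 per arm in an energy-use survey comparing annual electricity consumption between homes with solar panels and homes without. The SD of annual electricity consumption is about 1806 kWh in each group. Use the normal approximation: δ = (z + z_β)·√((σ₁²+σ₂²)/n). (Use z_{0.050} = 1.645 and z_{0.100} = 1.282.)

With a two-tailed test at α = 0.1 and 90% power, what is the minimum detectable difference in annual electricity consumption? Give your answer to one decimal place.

δ = (z_{α/2} + z_β) · √((σ₁²+σ₂²)/n)
  = (1.645 + 1.282) · √(6523272/1370)
  = 2.927 · √4761.5
  = 2.927 · 69.0037
  = 201.9739

Minimum detectable difference ≈ 202.0 kWh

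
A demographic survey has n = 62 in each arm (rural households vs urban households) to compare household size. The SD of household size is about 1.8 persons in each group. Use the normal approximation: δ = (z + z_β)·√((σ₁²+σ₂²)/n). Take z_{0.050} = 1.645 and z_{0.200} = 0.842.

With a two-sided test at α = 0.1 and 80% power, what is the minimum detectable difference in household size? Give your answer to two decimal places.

Minimum detectable difference ≈ 0.80 persons

δ = (z_{α/2} + z_β) · √((σ₁²+σ₂²)/n)
  = (1.645 + 0.842) · √(6.48/62)
  = 2.487 · √0.10452
  = 2.487 · 0.3233
  = 0.8040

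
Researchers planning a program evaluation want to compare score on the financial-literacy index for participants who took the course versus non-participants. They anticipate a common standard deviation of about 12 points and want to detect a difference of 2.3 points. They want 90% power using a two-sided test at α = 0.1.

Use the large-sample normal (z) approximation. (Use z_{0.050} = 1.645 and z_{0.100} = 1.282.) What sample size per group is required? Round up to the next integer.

n = (z_{α/2} + z_β)² · (σ₁² + σ₂²) / δ²
  = (1.645 + 1.282)² · (2·12² = 288) / 2.3²
  = 8.5673 · 288 / 5.29
  = 466.43
Round up → n = 467 per group.

n = 467 per group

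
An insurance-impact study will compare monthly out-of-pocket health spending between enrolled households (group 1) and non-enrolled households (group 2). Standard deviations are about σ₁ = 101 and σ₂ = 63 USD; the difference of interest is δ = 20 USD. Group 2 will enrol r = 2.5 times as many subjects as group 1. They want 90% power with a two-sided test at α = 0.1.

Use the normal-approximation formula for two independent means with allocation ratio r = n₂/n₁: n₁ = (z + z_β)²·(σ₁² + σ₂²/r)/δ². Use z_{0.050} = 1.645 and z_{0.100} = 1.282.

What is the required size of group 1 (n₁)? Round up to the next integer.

n₁ = 253

n₁ = (z_{α/2} + z_β)² · (σ₁² + σ₂²/r) / δ²
   = (1.645 + 1.282)² · (101² + 63²/2.5) / 20²
   = 8.5673 · (10201 + 1587.6) / 400
   = 8.5673 · 11788.6 / 400
   = 252.49
Round up → n₁ = 253; n₂ = r·n₁ = 2.5 × 253 = 633.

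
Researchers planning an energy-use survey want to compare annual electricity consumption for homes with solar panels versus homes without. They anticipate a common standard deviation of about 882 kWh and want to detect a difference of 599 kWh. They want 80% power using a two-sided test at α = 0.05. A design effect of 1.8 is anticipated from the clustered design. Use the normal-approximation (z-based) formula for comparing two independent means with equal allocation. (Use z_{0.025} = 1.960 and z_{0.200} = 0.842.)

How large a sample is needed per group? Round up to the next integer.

n = (z_{α/2} + z_β)² · (σ₁² + σ₂²) / δ²
  = (1.960 + 0.842)² · (2·882² = 1555848) / 599²
  = 7.8512 · 1555848 / 358801
  = 34.04
Design effect: 1.8 × 34.04 = 61.28.
Round up → n = 62 per group.

n = 62 per group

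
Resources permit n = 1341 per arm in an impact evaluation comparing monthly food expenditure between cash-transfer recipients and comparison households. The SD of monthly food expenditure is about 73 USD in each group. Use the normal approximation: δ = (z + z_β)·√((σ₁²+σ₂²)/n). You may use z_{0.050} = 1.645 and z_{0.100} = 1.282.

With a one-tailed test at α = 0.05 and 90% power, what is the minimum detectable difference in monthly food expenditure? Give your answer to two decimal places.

Minimum detectable difference ≈ 8.25 USD

δ = (z_α + z_β) · √((σ₁²+σ₂²)/n)
  = (1.645 + 1.282) · √(10658/1341)
  = 2.927 · √7.9478
  = 2.927 · 2.8192
  = 8.2518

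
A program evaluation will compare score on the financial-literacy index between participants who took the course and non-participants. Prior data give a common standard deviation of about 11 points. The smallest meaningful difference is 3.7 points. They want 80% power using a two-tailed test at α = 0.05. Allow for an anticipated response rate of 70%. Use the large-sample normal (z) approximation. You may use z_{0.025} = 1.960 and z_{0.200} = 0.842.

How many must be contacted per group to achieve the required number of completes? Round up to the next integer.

n = 199 per group

n = (z_{α/2} + z_β)² · (σ₁² + σ₂²) / δ²
  = (1.960 + 0.842)² · (2·11² = 242) / 3.7²
  = 7.8512 · 242 / 13.69
  = 138.79
Adjust for 70% response: 138.79 / 0.70 = 198.27.
Round up → n = 199 per group.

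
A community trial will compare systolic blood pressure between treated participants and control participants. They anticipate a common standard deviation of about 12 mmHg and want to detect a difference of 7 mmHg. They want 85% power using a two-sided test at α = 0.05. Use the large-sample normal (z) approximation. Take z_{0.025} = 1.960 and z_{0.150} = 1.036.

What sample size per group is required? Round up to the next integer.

n = 53 per group

n = (z_{α/2} + z_β)² · (σ₁² + σ₂²) / δ²
  = (1.960 + 1.036)² · (2·12² = 288) / 7²
  = 8.9760 · 288 / 49
  = 52.76
Round up → n = 53 per group.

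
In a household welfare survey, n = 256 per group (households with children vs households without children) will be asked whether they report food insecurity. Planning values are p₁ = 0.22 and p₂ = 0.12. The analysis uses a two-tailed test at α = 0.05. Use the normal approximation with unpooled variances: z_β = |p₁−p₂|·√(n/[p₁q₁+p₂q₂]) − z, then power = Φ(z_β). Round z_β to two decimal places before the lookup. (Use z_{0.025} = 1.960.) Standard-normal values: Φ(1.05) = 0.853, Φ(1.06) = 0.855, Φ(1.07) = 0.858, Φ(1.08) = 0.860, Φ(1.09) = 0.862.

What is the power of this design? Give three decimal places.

Power ≈ 0.860

z_β = |p₁−p₂|·√(n/[p₁q₁+p₂q₂]) − z_{α/2}
    = 0.10 · √(256/0.2772) − 1.960
    = 0.10 · 30.3895 − 1.960
    = 3.0389 − 1.960 = 1.0789 → 1.08
Power = Φ(1.08) = 0.860.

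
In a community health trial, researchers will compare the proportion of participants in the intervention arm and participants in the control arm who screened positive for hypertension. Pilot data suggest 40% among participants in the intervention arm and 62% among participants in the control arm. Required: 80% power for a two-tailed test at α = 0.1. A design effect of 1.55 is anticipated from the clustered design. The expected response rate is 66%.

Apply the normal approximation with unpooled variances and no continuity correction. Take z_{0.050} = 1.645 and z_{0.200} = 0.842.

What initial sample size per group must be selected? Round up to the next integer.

n = (z_{α/2} + z_β)² · [p₁(1−p₁) + p₂(1−p₂)] / (p₁ − p₂)²
  = (1.645 + 0.842)² · (0.40·0.60 + 0.62·0.38) / (-0.22)²
  = (2.487)² · (0.2400 + 0.2356) / 0.0484
  = 6.1852 · 0.4756 / 0.0484
  = 60.78
Design effect: 1.55 × 60.78 = 94.21.
Adjust for 66% response: 94.21 / 0.66 = 142.74.
Round up → n = 143 per group.

n = 143 per group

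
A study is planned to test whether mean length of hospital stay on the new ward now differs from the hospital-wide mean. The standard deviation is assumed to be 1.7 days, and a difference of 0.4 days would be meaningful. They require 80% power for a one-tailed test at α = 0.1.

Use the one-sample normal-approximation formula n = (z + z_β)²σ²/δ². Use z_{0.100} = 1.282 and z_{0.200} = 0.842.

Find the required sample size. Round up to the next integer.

n = 82

n = (z_α + z_β)² · σ² / δ²
  = (1.282 + 0.842)² · 1.7² / 0.4²
  = 4.5114 · 2.89 / 0.16
  = 81.49
Round up → n = 82.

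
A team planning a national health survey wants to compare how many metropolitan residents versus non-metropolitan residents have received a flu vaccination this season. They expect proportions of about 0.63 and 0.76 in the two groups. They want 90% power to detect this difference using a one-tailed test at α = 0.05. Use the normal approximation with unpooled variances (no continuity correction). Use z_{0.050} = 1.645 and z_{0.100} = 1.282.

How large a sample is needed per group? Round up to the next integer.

n = (z_α + z_β)² · [p₁(1−p₁) + p₂(1−p₂)] / (p₁ − p₂)²
  = (1.645 + 1.282)² · (0.63·0.37 + 0.76·0.24) / (-0.13)²
  = (2.927)² · (0.2331 + 0.1824) / 0.0169
  = 8.5673 · 0.4155 / 0.0169
  = 210.63
Round up → n = 211 per group.

n = 211 per group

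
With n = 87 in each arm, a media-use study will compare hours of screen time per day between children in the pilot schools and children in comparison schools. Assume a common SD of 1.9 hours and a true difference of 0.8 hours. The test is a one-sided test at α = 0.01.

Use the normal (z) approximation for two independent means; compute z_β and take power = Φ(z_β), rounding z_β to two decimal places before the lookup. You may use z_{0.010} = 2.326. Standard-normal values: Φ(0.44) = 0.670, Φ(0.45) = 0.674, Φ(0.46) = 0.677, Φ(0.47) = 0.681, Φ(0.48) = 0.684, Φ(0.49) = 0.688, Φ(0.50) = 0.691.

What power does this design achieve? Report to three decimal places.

Power ≈ 0.674

z_β = δ·√(n/(σ₁²+σ₂²)) − z_α
    = 0.8 · √(87/7.22) − 2.326
    = 0.8 · 3.47129 − 2.326
    = 2.7770 − 2.326 = 0.4510 → 0.45
Power = Φ(0.45) = 0.674.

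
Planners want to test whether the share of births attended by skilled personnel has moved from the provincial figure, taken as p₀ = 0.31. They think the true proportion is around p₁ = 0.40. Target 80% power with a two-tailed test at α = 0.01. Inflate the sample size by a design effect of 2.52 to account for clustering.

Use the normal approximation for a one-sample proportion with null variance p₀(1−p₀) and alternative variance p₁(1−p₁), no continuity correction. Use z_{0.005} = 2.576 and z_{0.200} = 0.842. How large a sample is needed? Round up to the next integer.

n = 801

n = [z_{α/2}·√(p₀q₀) + z_β·√(p₁q₁)]² / (p₁ − p₀)²
  = [2.576·√(0.31·0.69) + 0.842·√(0.40·0.60)]² / (0.09)²
  = [2.576·0.4625 + 0.842·0.4899]² / 0.0081
  = [1.6039]² / 0.0081
  = 317.58
Design effect: 2.52 × 317.58 = 800.31.
Round up → n = 801.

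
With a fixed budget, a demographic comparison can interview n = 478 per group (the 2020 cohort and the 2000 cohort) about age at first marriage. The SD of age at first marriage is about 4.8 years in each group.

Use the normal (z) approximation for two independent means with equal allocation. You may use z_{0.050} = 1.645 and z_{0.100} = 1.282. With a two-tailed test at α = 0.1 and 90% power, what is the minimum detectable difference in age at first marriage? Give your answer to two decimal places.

Minimum detectable difference ≈ 0.91 years

δ = (z_{α/2} + z_β) · √((σ₁²+σ₂²)/n)
  = (1.645 + 1.282) · √(46.08/478)
  = 2.927 · √0.0964
  = 2.927 · 0.3105
  = 0.9088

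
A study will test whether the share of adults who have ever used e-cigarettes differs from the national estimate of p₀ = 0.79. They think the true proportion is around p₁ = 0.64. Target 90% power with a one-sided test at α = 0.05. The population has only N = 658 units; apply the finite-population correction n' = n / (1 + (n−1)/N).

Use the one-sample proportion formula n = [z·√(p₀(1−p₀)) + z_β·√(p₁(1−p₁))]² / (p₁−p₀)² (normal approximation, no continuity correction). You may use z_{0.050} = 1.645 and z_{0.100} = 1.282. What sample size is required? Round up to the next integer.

n = [z_α·√(p₀q₀) + z_β·√(p₁q₁)]² / (p₁ − p₀)²
  = [1.645·√(0.79·0.21) + 1.282·√(0.64·0.36)]² / (-0.15)²
  = [1.645·0.4073 + 1.282·0.4800]² / 0.0225
  = [1.2854]² / 0.0225
  = 73.43
Finite-population correction (N = 658): 73.43 / (1 + (73.43 − 1)/658) = 66.15.
Round up → n = 67.

n = 67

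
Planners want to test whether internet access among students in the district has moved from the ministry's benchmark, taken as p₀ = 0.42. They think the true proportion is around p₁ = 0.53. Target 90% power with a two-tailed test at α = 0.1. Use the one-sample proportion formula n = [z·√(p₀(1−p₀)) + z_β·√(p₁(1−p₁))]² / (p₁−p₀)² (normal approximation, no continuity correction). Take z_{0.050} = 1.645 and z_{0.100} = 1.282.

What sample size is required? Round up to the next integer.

n = 175

n = [z_{α/2}·√(p₀q₀) + z_β·√(p₁q₁)]² / (p₁ − p₀)²
  = [1.645·√(0.42·0.58) + 1.282·√(0.53·0.47)]² / (0.11)²
  = [1.645·0.4936 + 1.282·0.4991]² / 0.0121
  = [1.4517]² / 0.0121
  = 174.18
Round up → n = 175.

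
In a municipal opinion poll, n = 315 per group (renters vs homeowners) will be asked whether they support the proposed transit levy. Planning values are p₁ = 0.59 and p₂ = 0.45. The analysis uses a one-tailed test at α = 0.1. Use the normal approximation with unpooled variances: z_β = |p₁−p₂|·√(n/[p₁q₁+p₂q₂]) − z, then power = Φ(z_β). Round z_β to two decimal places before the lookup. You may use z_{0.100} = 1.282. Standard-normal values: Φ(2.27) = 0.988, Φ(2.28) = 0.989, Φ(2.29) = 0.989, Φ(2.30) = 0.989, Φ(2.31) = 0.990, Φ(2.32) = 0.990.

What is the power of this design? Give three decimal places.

Power ≈ 0.988

z_β = |p₁−p₂|·√(n/[p₁q₁+p₂q₂]) − z_α
    = 0.14 · √(315/0.4894) − 1.282
    = 0.14 · 25.3702 − 1.282
    = 3.5518 − 1.282 = 2.2698 → 2.27
Power = Φ(2.27) = 0.988.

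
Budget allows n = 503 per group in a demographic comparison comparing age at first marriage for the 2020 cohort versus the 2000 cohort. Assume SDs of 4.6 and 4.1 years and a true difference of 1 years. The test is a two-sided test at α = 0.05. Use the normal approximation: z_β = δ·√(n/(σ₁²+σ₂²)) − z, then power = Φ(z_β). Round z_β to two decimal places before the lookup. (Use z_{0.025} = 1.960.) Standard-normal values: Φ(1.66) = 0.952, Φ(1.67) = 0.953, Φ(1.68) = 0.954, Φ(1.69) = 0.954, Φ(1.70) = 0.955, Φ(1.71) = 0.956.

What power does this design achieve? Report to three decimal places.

z_β = δ·√(n/(σ₁²+σ₂²)) − z_{α/2}
    = 1 · √(503/37.97) − 1.960
    = 1 · 3.63968 − 1.960
    = 3.6397 − 1.960 = 1.6797 → 1.68
Power = Φ(1.68) = 0.954.

Power ≈ 0.954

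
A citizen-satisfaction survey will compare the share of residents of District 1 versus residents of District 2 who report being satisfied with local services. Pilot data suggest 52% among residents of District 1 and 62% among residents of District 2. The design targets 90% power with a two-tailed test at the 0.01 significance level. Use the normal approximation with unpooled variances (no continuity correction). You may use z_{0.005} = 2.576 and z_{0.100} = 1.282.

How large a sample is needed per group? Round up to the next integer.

n = (z_{α/2} + z_β)² · [p₁(1−p₁) + p₂(1−p₂)] / (p₁ − p₂)²
  = (2.576 + 1.282)² · (0.52·0.48 + 0.62·0.38) / (-0.10)²
  = (3.858)² · (0.2496 + 0.2356) / 0.0100
  = 14.8842 · 0.4852 / 0.0100
  = 722.18
Round up → n = 723 per group.

n = 723 per group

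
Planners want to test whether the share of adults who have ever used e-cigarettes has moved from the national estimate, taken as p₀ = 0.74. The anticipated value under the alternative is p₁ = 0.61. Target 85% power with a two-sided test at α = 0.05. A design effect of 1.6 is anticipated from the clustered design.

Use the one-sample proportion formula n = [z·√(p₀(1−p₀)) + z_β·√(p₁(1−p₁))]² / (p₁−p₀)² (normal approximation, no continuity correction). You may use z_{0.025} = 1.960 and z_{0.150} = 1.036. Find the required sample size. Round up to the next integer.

n = 177

n = [z_{α/2}·√(p₀q₀) + z_β·√(p₁q₁)]² / (p₁ − p₀)²
  = [1.960·√(0.74·0.26) + 1.036·√(0.61·0.39)]² / (-0.13)²
  = [1.960·0.4386 + 1.036·0.4877]² / 0.0169
  = [1.3650]² / 0.0169
  = 110.26
Design effect: 1.6 × 110.26 = 176.41.
Round up → n = 177.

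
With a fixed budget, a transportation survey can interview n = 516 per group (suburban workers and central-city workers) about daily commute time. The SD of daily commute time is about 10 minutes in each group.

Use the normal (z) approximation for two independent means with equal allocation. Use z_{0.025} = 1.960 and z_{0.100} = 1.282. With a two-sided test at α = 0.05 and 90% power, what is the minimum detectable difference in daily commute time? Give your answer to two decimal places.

δ = (z_{α/2} + z_β) · √((σ₁²+σ₂²)/n)
  = (1.960 + 1.282) · √(200/516)
  = 3.242 · √0.3876
  = 3.242 · 0.6226
  = 2.0184

Minimum detectable difference ≈ 2.02 minutes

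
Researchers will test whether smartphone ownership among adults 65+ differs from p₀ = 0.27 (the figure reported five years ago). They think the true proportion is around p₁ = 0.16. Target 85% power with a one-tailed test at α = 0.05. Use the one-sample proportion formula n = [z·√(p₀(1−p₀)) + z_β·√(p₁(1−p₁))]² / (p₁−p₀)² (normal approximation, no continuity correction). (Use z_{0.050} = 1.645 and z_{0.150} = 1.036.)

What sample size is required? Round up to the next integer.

n = [z_α·√(p₀q₀) + z_β·√(p₁q₁)]² / (p₁ − p₀)²
  = [1.645·√(0.27·0.73) + 1.036·√(0.16·0.84)]² / (-0.11)²
  = [1.645·0.4440 + 1.036·0.3666]² / 0.0121
  = [1.1101]² / 0.0121
  = 101.85
Round up → n = 102.

n = 102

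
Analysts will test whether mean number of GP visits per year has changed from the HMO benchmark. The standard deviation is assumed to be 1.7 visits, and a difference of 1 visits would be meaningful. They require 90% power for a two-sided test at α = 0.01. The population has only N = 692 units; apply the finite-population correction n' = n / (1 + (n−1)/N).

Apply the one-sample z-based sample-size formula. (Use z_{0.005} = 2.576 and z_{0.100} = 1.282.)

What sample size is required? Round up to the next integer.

n = 41

n = (z_{α/2} + z_β)² · σ² / δ²
  = (2.576 + 1.282)² · 1.7² / 1²
  = 14.8842 · 2.89 / 1
  = 43.02
Finite-population correction (N = 692): 43.02 / (1 + (43.02 − 1)/692) = 40.55.
Round up → n = 41.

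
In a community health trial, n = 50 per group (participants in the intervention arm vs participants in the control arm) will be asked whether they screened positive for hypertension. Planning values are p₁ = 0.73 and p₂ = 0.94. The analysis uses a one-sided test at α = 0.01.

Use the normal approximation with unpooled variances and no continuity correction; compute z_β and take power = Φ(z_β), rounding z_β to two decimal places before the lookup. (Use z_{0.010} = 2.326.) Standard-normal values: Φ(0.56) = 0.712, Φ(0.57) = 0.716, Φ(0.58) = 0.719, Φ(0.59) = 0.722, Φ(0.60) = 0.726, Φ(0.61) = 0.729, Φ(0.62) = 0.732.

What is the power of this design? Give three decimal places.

z_β = |p₁−p₂|·√(n/[p₁q₁+p₂q₂]) − z_α
    = 0.21 · √(50/0.2535) − 2.326
    = 0.21 · 14.0442 − 2.326
    = 2.9493 − 2.326 = 0.6233 → 0.62
Power = Φ(0.62) = 0.732.

Power ≈ 0.732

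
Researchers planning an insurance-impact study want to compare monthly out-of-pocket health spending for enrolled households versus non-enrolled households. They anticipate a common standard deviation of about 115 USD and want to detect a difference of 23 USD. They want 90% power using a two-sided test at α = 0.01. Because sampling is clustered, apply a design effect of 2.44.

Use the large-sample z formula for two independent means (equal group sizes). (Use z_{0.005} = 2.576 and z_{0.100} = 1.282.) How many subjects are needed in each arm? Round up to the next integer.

n = (z_{α/2} + z_β)² · (σ₁² + σ₂²) / δ²
  = (2.576 + 1.282)² · (2·115² = 26450) / 23²
  = 14.8842 · 26450 / 529
  = 744.21
Design effect: 2.44 × 744.21 = 1815.87.
Round up → n = 1816 per group.

n = 1816 per group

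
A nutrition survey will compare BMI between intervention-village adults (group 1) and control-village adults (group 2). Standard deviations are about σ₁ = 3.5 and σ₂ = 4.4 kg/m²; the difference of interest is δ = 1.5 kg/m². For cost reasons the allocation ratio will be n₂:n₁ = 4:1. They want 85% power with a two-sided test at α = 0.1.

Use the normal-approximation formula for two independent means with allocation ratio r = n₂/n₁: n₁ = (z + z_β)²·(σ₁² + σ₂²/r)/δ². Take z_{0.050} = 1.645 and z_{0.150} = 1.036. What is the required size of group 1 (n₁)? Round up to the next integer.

n₁ = (z_{α/2} + z_β)² · (σ₁² + σ₂²/r) / δ²
   = (1.645 + 1.036)² · (3.5² + 4.4²/4) / 1.5²
   = 7.1878 · (12.25 + 4.84) / 2.25
   = 7.1878 · 17.09 / 2.25
   = 54.60
Round up → n₁ = 55; n₂ = r·n₁ = 4 × 55 = 220.

n₁ = 55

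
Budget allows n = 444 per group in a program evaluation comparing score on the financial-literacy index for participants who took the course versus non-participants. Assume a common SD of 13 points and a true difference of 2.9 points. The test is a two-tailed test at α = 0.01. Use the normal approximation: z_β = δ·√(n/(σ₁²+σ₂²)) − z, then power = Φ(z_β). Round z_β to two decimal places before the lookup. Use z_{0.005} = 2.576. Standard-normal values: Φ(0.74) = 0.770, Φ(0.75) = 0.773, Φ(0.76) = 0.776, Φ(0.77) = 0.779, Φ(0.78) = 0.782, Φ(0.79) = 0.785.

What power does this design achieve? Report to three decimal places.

Power ≈ 0.773

z_β = δ·√(n/(σ₁²+σ₂²)) − z_{α/2}
    = 2.9 · √(444/338) − 2.576
    = 2.9 · 1.14613 − 2.576
    = 3.3238 − 2.576 = 0.7478 → 0.75
Power = Φ(0.75) = 0.773.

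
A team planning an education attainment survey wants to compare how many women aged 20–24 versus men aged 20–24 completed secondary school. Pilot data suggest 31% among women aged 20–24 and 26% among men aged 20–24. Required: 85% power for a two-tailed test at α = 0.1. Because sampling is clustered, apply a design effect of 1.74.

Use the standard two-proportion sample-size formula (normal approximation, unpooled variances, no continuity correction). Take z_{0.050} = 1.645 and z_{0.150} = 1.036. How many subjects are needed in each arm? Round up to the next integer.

n = (z_{α/2} + z_β)² · [p₁(1−p₁) + p₂(1−p₂)] / (p₁ − p₂)²
  = (1.645 + 1.036)² · (0.31·0.69 + 0.26·0.74) / (0.05)²
  = (2.681)² · (0.2139 + 0.1924) / 0.0025
  = 7.1878 · 0.4063 / 0.0025
  = 1168.15
Design effect: 1.74 × 1168.15 = 2032.59.
Round up → n = 2033 per group.

n = 2033 per group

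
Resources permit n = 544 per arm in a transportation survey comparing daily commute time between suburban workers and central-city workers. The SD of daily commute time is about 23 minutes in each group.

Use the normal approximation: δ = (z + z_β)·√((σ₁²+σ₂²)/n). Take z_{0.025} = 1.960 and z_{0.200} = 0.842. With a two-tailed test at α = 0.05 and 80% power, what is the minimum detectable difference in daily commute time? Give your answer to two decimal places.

Minimum detectable difference ≈ 3.91 minutes

δ = (z_{α/2} + z_β) · √((σ₁²+σ₂²)/n)
  = (1.960 + 0.842) · √(1058/544)
  = 2.802 · √1.9449
  = 2.802 · 1.3946
  = 3.9076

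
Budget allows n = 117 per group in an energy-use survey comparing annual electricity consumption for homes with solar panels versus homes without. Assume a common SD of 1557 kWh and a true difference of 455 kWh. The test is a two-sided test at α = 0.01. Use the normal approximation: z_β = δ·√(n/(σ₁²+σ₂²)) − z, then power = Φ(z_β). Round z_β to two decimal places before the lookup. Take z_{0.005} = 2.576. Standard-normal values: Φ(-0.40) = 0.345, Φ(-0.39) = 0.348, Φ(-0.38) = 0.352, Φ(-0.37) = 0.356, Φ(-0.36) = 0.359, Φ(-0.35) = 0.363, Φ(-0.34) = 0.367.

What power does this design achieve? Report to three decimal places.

Power ≈ 0.367

z_β = δ·√(n/(σ₁²+σ₂²)) − z_{α/2}
    = 455 · √(117/4848498) − 2.576
    = 455 · 0.00491 − 2.576
    = 2.2351 − 2.576 = -0.3409 → -0.34
Power = Φ(-0.34) = 0.367.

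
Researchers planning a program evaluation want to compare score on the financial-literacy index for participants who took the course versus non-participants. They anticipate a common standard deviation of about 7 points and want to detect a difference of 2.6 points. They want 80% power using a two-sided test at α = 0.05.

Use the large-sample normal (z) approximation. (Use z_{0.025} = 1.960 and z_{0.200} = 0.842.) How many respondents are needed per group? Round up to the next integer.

n = (z_{α/2} + z_β)² · (σ₁² + σ₂²) / δ²
  = (1.960 + 0.842)² · (2·7² = 98) / 2.6²
  = 7.8512 · 98 / 6.76
  = 113.82
Round up → n = 114 per group.

n = 114 per group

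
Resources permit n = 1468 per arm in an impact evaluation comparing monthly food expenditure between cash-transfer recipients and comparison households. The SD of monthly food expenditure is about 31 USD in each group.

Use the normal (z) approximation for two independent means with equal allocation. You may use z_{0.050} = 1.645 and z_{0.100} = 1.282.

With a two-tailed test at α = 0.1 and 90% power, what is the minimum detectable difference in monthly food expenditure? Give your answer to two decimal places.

Minimum detectable difference ≈ 3.35 USD

δ = (z_{α/2} + z_β) · √((σ₁²+σ₂²)/n)
  = (1.645 + 1.282) · √(1922/1468)
  = 2.927 · √1.3093
  = 2.927 · 1.1442
  = 3.3492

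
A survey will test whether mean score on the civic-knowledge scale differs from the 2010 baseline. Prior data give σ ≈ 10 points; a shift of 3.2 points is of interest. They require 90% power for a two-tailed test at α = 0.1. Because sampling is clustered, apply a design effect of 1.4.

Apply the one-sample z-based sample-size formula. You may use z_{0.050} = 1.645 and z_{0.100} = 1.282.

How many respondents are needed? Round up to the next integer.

n = (z_{α/2} + z_β)² · σ² / δ²
  = (1.645 + 1.282)² · 10² / 3.2²
  = 8.5673 · 100 / 10.24
  = 83.67
Design effect: 1.4 × 83.67 = 117.13.
Round up → n = 118.

n = 118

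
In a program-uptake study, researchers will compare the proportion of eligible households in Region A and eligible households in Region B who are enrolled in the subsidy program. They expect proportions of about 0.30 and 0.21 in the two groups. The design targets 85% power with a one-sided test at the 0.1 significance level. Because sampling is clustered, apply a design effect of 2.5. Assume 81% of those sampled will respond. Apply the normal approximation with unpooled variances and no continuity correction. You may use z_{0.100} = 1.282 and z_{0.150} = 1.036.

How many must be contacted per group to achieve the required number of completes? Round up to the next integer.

n = (z_α + z_β)² · [p₁(1−p₁) + p₂(1−p₂)] / (p₁ − p₂)²
  = (1.282 + 1.036)² · (0.30·0.70 + 0.21·0.79) / (0.09)²
  = (2.318)² · (0.2100 + 0.1659) / 0.0081
  = 5.3731 · 0.3759 / 0.0081
  = 249.35
Design effect: 2.5 × 249.35 = 623.38.
Adjust for 81% response: 623.38 / 0.81 = 769.61.
Round up → n = 770 per group.

n = 770 per group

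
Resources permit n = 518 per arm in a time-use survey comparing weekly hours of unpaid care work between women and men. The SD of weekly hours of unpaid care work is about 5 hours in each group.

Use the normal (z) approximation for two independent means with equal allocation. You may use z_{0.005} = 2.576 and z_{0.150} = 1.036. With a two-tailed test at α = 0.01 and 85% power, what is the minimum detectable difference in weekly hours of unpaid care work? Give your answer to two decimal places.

Minimum detectable difference ≈ 1.12 hours

δ = (z_{α/2} + z_β) · √((σ₁²+σ₂²)/n)
  = (2.576 + 1.036) · √(50/518)
  = 3.612 · √0.09653
  = 3.612 · 0.3107
  = 1.1222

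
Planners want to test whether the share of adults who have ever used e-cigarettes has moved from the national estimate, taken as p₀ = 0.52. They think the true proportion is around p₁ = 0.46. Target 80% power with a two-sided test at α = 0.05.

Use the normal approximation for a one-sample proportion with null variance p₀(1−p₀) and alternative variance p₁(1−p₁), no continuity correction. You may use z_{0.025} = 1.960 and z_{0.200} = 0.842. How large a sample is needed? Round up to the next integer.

n = 544

n = [z_{α/2}·√(p₀q₀) + z_β·√(p₁q₁)]² / (p₁ − p₀)²
  = [1.960·√(0.52·0.48) + 0.842·√(0.46·0.54)]² / (-0.06)²
  = [1.960·0.4996 + 0.842·0.4984]² / 0.0036
  = [1.3989]² / 0.0036
  = 543.56
Round up → n = 544.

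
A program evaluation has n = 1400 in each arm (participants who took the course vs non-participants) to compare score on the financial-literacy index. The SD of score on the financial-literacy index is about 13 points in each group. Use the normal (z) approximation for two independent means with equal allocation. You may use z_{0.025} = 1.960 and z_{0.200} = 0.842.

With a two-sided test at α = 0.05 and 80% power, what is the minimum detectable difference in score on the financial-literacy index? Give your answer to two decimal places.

δ = (z_{α/2} + z_β) · √((σ₁²+σ₂²)/n)
  = (1.960 + 0.842) · √(338/1400)
  = 2.802 · √0.24143
  = 2.802 · 0.4914
  = 1.3768

Minimum detectable difference ≈ 1.38 points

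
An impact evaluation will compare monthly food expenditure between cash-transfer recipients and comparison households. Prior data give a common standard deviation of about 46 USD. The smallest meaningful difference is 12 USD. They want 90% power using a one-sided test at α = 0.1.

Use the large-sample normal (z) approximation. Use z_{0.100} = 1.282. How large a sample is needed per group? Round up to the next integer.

n = 194 per group

n = (z_α + z_β)² · (σ₁² + σ₂²) / δ²
  = (1.282 + 1.282)² · (2·46² = 4232) / 12²
  = 6.5741 · 4232 / 144
  = 193.21
Round up → n = 194 per group.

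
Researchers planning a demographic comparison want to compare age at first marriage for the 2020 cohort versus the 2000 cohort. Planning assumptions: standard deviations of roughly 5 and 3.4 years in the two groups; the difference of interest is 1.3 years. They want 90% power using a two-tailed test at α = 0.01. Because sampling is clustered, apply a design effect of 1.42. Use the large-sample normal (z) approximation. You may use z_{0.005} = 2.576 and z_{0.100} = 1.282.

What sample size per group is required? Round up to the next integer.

n = 458 per group

n = (z_{α/2} + z_β)² · (σ₁² + σ₂²) / δ²
  = (2.576 + 1.282)² · (5² + 3.4² = 36.56) / 1.3²
  = 14.8842 · 36.56 / 1.69
  = 321.99
Design effect: 1.42 × 321.99 = 457.23.
Round up → n = 458 per group.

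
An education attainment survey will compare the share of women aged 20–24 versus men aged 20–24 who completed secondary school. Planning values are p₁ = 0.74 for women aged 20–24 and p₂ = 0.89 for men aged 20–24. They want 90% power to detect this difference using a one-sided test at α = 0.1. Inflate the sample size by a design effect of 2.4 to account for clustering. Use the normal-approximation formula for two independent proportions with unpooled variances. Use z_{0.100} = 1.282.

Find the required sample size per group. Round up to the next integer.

n = 204 per group

n = (z_α + z_β)² · [p₁(1−p₁) + p₂(1−p₂)] / (p₁ − p₂)²
  = (1.282 + 1.282)² · (0.74·0.26 + 0.89·0.11) / (-0.15)²
  = (2.564)² · (0.1924 + 0.0979) / 0.0225
  = 6.5741 · 0.2903 / 0.0225
  = 84.82
Design effect: 2.4 × 84.82 = 203.57.
Round up → n = 204 per group.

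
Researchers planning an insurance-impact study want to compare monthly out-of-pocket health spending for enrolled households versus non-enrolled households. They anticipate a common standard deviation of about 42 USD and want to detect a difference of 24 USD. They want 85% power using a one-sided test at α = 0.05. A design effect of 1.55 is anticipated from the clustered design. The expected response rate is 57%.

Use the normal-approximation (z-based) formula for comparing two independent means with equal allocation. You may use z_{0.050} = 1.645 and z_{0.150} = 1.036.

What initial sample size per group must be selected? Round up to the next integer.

n = 120 per group

n = (z_α + z_β)² · (σ₁² + σ₂²) / δ²
  = (1.645 + 1.036)² · (2·42² = 3528) / 24²
  = 7.1878 · 3528 / 576
  = 44.03
Design effect: 1.55 × 44.03 = 68.24.
Adjust for 57% response: 68.24 / 0.57 = 119.72.
Round up → n = 120 per group.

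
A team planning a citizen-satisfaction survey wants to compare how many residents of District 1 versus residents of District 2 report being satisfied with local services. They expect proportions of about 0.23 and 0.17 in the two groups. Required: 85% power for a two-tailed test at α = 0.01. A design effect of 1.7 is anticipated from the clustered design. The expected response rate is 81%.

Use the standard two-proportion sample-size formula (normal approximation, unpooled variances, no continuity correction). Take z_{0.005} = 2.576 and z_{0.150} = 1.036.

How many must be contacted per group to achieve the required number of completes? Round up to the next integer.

n = 2421 per group

n = (z_{α/2} + z_β)² · [p₁(1−p₁) + p₂(1−p₂)] / (p₁ − p₂)²
  = (2.576 + 1.036)² · (0.23·0.77 + 0.17·0.83) / (0.06)²
  = (3.612)² · (0.1771 + 0.1411) / 0.0036
  = 13.0465 · 0.3182 / 0.0036
  = 1153.17
Design effect: 1.7 × 1153.17 = 1960.39.
Adjust for 81% response: 1960.39 / 0.81 = 2420.23.
Round up → n = 2421 per group.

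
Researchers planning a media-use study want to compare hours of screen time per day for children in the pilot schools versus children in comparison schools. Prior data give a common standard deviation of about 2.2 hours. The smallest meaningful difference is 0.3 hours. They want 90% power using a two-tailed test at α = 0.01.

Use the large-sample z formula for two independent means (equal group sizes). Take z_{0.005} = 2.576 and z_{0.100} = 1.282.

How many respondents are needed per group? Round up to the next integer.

n = (z_{α/2} + z_β)² · (σ₁² + σ₂²) / δ²
  = (2.576 + 1.282)² · (2·2.2² = 9.68) / 0.3²
  = 14.8842 · 9.68 / 0.09
  = 1600.87
Round up → n = 1601 per group.

n = 1601 per group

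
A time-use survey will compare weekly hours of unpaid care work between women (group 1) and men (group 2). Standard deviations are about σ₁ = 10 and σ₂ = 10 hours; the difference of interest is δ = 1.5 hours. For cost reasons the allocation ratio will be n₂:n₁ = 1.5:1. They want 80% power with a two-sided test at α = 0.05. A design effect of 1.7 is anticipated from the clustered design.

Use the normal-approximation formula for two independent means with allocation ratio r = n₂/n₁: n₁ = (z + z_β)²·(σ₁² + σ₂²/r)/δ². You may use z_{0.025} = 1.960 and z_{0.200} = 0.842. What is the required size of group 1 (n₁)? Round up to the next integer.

n₁ = 989

n₁ = (z_{α/2} + z_β)² · (σ₁² + σ₂²/r) / δ²
   = (1.960 + 0.842)² · (10² + 10²/1.5) / 1.5²
   = 7.8512 · (100 + 66.6667) / 2.25
   = 7.8512 · 166.6667 / 2.25
   = 581.57
Design effect: 1.7 × 581.57 = 988.67.
Round up → n₁ = 989; n₂ = r·n₁ = 1.5 × 989 = 1484.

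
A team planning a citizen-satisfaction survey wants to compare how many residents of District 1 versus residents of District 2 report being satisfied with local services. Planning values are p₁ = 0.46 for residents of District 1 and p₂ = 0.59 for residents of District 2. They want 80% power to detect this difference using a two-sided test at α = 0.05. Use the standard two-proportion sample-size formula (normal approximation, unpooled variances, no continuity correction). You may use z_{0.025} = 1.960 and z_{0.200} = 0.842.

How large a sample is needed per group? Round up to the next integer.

n = (z_{α/2} + z_β)² · [p₁(1−p₁) + p₂(1−p₂)] / (p₁ − p₂)²
  = (1.960 + 0.842)² · (0.46·0.54 + 0.59·0.41) / (-0.13)²
  = (2.802)² · (0.2484 + 0.2419) / 0.0169
  = 7.8512 · 0.4903 / 0.0169
  = 227.78
Round up → n = 228 per group.

n = 228 per group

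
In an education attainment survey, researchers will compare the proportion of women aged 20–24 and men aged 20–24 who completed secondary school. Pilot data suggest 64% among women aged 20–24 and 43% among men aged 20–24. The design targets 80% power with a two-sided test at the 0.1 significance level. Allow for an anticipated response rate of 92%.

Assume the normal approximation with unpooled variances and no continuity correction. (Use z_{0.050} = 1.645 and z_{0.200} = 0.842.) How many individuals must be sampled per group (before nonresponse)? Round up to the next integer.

n = (z_{α/2} + z_β)² · [p₁(1−p₁) + p₂(1−p₂)] / (p₁ − p₂)²
  = (1.645 + 0.842)² · (0.64·0.36 + 0.43·0.57) / (0.21)²
  = (2.487)² · (0.2304 + 0.2451) / 0.0441
  = 6.1852 · 0.4755 / 0.0441
  = 66.69
Adjust for 92% response: 66.69 / 0.92 = 72.49.
Round up → n = 73 per group.

n = 73 per group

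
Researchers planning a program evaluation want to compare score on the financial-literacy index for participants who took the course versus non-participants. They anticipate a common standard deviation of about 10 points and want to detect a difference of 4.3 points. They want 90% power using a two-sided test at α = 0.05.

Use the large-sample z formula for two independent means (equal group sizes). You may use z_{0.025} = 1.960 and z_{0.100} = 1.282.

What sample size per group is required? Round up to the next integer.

n = (z_{α/2} + z_β)² · (σ₁² + σ₂²) / δ²
  = (1.960 + 1.282)² · (2·10² = 200) / 4.3²
  = 10.5106 · 200 / 18.49
  = 113.69
Round up → n = 114 per group.

n = 114 per group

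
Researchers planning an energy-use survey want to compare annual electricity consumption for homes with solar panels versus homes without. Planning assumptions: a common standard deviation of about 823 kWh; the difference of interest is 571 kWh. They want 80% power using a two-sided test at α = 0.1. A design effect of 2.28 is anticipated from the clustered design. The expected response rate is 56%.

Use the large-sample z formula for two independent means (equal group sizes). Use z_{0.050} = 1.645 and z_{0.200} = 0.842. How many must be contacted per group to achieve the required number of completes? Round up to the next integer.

n = (z_{α/2} + z_β)² · (σ₁² + σ₂²) / δ²
  = (1.645 + 0.842)² · (2·823² = 1354658) / 571²
  = 6.1852 · 1354658 / 326041
  = 25.70
Design effect: 2.28 × 25.70 = 58.59.
Adjust for 56% response: 58.59 / 0.56 = 104.63.
Round up → n = 105 per group.

n = 105 per group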